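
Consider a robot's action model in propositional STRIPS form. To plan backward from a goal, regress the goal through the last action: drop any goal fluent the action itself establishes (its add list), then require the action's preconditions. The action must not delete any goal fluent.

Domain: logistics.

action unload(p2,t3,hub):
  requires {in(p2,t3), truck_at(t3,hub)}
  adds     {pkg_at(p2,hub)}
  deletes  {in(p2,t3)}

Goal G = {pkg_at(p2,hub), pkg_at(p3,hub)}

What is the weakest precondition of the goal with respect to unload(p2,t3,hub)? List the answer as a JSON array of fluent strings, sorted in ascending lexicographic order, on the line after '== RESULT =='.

Compute (G \ add) ∪ pre:
  G ∩ del = {}  (empty — regression defined)
  G \ add = {pkg_at(p2,hub), pkg_at(p3,hub)} \ {pkg_at(p2,hub)} = {pkg_at(p3,hub)}
  ∪ pre   = {pkg_at(p3,hub)} ∪ {in(p2,t3), truck_at(t3,hub)}
          = {in(p2,t3), pkg_at(p3,hub), truck_at(t3,hub)}

== RESULT ==
["in(p2,t3)", "pkg_at(p3,hub)", "truck_at(t3,hub)"]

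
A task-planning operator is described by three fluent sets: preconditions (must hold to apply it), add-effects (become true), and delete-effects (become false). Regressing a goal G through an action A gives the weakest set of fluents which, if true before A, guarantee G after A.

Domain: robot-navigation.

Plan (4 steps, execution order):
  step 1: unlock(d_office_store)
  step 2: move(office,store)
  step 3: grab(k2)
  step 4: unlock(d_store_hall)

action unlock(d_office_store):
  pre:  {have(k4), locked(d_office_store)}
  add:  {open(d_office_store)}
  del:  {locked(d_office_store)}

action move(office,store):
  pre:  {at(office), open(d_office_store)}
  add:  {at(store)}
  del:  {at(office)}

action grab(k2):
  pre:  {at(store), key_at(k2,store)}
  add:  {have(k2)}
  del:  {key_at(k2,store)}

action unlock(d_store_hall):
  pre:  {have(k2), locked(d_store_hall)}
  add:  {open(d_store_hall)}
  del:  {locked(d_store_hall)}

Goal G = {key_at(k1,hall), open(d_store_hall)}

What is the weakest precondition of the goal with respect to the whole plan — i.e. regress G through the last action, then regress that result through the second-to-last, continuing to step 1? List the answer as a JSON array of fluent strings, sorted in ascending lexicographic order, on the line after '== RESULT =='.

Regress step by step:
  through step 4 (unlock(d_store_hall)): drop {open(d_store_hall)}, keep {key_at(k1,hall)}, require {have(k2), locked(d_store_hall)}
    → {have(k2), key_at(k1,hall), locked(d_store_hall)}
  through step 3 (grab(k2)): drop {have(k2)}, keep {key_at(k1,hall), locked(d_store_hall)}, require {at(store), key_at(k2,store)}
    → {at(store), key_at(k1,hall), key_at(k2,store), locked(d_store_hall)}
  through step 2 (move(office,store)): drop {at(store)}, keep {key_at(k1,hall), key_at(k2,store), locked(d_store_hall)}, require {at(office), open(d_office_store)}
    → {at(office), key_at(k1,hall), key_at(k2,store), locked(d_store_hall), open(d_office_store)}
  through step 1 (unlock(d_office_store)): drop {open(d_office_store)}, keep {at(office), key_at(k1,hall), key_at(k2,store), locked(d_store_hall)}, require {have(k4), locked(d_office_store)}
    → {at(office), have(k4), key_at(k1,hall), key_at(k2,store), locked(d_office_store), locked(d_store_hall)}

== RESULT ==
["at(office)", "have(k4)", "key_at(k1,hall)", "key_at(k2,store)", "locked(d_office_store)", "locked(d_store_hall)"]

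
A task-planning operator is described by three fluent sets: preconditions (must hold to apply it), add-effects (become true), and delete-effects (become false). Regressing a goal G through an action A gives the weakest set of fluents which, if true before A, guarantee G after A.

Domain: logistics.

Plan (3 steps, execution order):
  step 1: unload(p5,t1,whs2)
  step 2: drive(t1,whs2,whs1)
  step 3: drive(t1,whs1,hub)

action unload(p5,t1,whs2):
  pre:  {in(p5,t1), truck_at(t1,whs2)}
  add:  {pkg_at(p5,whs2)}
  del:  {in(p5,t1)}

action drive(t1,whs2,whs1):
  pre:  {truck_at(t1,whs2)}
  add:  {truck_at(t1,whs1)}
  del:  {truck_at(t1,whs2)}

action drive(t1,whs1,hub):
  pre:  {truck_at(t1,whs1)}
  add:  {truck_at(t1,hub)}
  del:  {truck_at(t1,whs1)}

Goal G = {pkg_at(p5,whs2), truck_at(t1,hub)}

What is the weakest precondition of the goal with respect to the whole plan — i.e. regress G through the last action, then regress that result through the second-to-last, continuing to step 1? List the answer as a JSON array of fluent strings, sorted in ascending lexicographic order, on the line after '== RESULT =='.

Work backward from the goal:
  through step 3 (drive(t1,whs1,hub)): drop {truck_at(t1,hub)}, keep {pkg_at(p5,whs2)}, require {truck_at(t1,whs1)}
    → {pkg_at(p5,whs2), truck_at(t1,whs1)}
  through step 2 (drive(t1,whs2,whs1)): drop {truck_at(t1,whs1)}, keep {pkg_at(p5,whs2)}, require {truck_at(t1,whs2)}
    → {pkg_at(p5,whs2), truck_at(t1,whs2)}
  through step 1 (unload(p5,t1,whs2)): drop {pkg_at(p5,whs2)}, keep {truck_at(t1,whs2)}, require {in(p5,t1), truck_at(t1,whs2)}
    → {in(p5,t1), truck_at(t1,whs2)}

== RESULT ==
["in(p5,t1)", "truck_at(t1,whs2)"]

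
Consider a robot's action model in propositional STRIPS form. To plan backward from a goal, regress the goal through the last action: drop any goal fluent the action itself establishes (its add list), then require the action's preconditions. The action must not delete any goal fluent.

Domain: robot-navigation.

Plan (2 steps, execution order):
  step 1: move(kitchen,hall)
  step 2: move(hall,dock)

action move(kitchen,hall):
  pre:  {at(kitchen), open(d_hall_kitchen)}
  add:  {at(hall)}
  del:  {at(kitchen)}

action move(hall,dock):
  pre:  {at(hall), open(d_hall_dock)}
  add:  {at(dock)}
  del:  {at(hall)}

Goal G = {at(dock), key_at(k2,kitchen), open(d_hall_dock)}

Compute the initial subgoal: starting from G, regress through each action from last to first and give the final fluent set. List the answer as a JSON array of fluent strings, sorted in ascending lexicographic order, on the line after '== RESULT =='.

Work backward from the goal:
  through step 2 (move(hall,dock)): drop {at(dock)}, keep {key_at(k2,kitchen), open(d_hall_dock)}, require {at(hall), open(d_hall_dock)}
    → {at(hall), key_at(k2,kitchen), open(d_hall_dock)}
  through step 1 (move(kitchen,hall)): drop {at(hall)}, keep {key_at(k2,kitchen), open(d_hall_dock)}, require {at(kitchen), open(d_hall_kitchen)}
    → {at(kitchen), key_at(k2,kitchen), open(d_hall_dock), open(d_hall_kitchen)}

== RESULT ==
["at(kitchen)", "key_at(k2,kitchen)", "open(d_hall_dock)", "open(d_hall_kitchen)"]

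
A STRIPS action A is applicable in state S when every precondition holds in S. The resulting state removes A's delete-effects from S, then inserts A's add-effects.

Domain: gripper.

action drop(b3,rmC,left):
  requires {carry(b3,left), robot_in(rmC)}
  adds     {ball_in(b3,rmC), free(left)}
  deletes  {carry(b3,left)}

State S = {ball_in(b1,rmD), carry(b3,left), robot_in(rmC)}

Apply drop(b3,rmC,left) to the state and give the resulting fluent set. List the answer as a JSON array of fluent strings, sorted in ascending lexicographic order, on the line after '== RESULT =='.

Progress:
  pre ⊆ S: {carry(b3,left), robot_in(rmC)} ⊆ S  — applicable
  S \ del = {ball_in(b1,rmD), robot_in(rmC)}
  ∪ add   = {ball_in(b1,rmD), ball_in(b3,rmC), free(left), robot_in(rmC)}

== RESULT ==
["ball_in(b1,rmD)", "ball_in(b3,rmC)", "free(left)", "robot_in(rmC)"]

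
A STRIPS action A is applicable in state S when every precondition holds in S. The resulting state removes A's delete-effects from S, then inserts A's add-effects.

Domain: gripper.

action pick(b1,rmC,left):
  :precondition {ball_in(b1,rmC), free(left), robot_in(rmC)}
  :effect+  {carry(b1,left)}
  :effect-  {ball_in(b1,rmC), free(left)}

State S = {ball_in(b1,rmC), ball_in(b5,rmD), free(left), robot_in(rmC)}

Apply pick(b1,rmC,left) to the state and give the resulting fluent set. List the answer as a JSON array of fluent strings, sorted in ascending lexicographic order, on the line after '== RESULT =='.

Progress:
  pre ⊆ S: {ball_in(b1,rmC), free(left), robot_in(rmC)} ⊆ S  — applicable
  S \ del = {ball_in(b5,rmD), robot_in(rmC)}
  ∪ add   = {ball_in(b5,rmD), carry(b1,left), robot_in(rmC)}

== RESULT ==
["ball_in(b5,rmD)", "carry(b1,left)", "robot_in(rmC)"]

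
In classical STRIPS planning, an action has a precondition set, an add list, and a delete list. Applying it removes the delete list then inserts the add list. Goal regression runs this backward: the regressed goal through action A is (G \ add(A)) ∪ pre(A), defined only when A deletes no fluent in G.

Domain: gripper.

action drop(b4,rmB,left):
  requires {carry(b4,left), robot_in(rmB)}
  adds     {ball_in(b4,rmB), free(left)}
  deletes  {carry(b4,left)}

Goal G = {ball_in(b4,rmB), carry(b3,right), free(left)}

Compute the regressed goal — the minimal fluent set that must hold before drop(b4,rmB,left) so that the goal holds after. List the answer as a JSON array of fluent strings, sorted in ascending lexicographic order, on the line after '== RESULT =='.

Compute (G \ add) ∪ pre:
  G ∩ del = {}  (empty — regression defined)
  G \ add = {ball_in(b4,rmB), carry(b3,right), free(left)} \ {ball_in(b4,rmB), free(left)} = {carry(b3,right)}
  ∪ pre   = {carry(b3,right)} ∪ {carry(b4,left), robot_in(rmB)}
          = {carry(b3,right), carry(b4,left), robot_in(rmB)}

== RESULT ==
["carry(b3,right)", "carry(b4,left)", "robot_in(rmB)"]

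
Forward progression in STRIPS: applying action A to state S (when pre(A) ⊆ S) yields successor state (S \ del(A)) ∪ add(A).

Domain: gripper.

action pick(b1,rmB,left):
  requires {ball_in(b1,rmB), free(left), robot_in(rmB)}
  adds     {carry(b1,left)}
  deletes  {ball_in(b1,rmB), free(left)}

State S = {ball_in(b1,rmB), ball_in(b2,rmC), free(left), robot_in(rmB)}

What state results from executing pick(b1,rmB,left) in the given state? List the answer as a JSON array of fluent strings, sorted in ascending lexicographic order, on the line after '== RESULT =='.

Compute (S \ del) ∪ add:
  pre ⊆ S: {ball_in(b1,rmB), free(left), robot_in(rmB)} ⊆ S  — applicable
  S \ del = {ball_in(b2,rmC), robot_in(rmB)}
  ∪ add   = {ball_in(b2,rmC), carry(b1,left), robot_in(rmB)}

== RESULT ==
["ball_in(b2,rmC)", "carry(b1,left)", "robot_in(rmB)"]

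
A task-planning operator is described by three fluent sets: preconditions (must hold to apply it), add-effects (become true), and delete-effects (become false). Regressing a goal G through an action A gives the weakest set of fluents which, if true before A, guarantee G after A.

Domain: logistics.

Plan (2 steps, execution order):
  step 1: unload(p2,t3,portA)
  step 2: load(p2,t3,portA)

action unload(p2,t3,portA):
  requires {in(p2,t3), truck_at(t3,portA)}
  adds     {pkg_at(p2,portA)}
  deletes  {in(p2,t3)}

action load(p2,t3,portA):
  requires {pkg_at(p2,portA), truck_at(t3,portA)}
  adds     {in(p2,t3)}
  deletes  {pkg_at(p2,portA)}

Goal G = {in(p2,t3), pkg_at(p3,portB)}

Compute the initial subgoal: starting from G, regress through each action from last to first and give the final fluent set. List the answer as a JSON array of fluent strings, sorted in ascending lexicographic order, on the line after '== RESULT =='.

Regress step by step:
  through step 2 (load(p2,t3,portA)): drop {in(p2,t3)}, keep {pkg_at(p3,portB)}, require {pkg_at(p2,portA), truck_at(t3,portA)}
    → {pkg_at(p2,portA), pkg_at(p3,portB), truck_at(t3,portA)}
  through step 1 (unload(p2,t3,portA)): drop {pkg_at(p2,portA)}, keep {pkg_at(p3,portB), truck_at(t3,portA)}, require {in(p2,t3), truck_at(t3,portA)}
    → {in(p2,t3), pkg_at(p3,portB), truck_at(t3,portA)}

== RESULT ==
["in(p2,t3)", "pkg_at(p3,portB)", "truck_at(t3,portA)"]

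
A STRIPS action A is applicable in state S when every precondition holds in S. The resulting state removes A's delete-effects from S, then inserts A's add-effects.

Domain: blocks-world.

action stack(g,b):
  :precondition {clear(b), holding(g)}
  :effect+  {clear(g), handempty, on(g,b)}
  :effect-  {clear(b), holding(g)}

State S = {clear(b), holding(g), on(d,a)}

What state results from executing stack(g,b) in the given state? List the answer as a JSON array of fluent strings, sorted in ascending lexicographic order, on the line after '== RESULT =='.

Progress:
  pre ⊆ S: {clear(b), holding(g)} ⊆ S  — applicable
  S \ del = {on(d,a)}
  ∪ add   = {clear(g), handempty, on(d,a), on(g,b)}

== RESULT ==
["clear(g)", "handempty", "on(d,a)", "on(g,b)"]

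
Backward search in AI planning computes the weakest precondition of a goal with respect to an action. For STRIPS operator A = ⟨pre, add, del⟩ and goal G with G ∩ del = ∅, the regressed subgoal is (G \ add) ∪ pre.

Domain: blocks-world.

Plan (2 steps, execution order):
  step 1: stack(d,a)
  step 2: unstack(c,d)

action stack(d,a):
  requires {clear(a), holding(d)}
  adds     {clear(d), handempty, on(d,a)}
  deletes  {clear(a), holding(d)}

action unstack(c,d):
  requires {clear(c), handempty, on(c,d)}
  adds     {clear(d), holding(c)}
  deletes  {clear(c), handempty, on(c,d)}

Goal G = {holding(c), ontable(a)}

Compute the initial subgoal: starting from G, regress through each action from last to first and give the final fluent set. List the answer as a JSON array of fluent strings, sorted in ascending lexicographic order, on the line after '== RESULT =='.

Work backward from the goal:
  through step 2 (unstack(c,d)): drop {holding(c)}, keep {ontable(a)}, require {clear(c), handempty, on(c,d)}
    → {clear(c), handempty, on(c,d), ontable(a)}
  through step 1 (stack(d,a)): drop {handempty}, keep {clear(c), on(c,d), ontable(a)}, require {clear(a), holding(d)}
    → {clear(a), clear(c), holding(d), on(c,d), ontable(a)}

== RESULT ==
["clear(a)", "clear(c)", "holding(d)", "on(c,d)", "ontable(a)"]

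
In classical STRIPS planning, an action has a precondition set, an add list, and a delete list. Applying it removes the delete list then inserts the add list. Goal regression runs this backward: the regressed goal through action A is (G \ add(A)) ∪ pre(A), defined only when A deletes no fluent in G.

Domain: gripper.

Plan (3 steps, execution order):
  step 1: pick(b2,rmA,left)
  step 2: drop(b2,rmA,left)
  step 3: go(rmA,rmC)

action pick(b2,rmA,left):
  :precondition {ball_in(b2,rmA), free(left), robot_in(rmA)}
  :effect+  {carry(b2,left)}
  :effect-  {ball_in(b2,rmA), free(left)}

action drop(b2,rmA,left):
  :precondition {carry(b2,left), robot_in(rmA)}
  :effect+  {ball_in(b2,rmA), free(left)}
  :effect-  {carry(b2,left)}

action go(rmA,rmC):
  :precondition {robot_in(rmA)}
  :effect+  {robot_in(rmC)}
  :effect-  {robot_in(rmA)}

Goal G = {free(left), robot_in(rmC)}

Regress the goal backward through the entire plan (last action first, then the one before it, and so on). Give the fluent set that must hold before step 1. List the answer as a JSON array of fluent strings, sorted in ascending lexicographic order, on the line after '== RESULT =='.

Work backward from the goal:
  through step 3 (go(rmA,rmC)): drop {robot_in(rmC)}, keep {free(left)}, require {robot_in(rmA)}
    → {free(left), robot_in(rmA)}
  through step 2 (drop(b2,rmA,left)): drop {free(left)}, keep {robot_in(rmA)}, require {carry(b2,left), robot_in(rmA)}
    → {carry(b2,left), robot_in(rmA)}
  through step 1 (pick(b2,rmA,left)): drop {carry(b2,left)}, keep {robot_in(rmA)}, require {ball_in(b2,rmA), free(left), robot_in(rmA)}
    → {ball_in(b2,rmA), free(left), robot_in(rmA)}

== RESULT ==
["ball_in(b2,rmA)", "free(left)", "robot_in(rmA)"]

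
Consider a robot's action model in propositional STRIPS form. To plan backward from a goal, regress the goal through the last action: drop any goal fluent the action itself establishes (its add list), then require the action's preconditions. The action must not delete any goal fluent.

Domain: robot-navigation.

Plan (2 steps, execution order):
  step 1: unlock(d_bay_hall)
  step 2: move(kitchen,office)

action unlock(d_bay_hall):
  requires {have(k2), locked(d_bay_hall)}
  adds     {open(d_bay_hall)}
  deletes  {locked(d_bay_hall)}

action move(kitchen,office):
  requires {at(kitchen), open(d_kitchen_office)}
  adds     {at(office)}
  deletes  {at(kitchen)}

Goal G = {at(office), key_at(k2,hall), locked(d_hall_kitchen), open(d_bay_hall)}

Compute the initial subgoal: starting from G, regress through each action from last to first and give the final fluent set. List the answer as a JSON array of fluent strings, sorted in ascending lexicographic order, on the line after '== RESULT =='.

Work backward from the goal:
  through step 2 (move(kitchen,office)): drop {at(office)}, keep {key_at(k2,hall), locked(d_hall_kitchen), open(d_bay_hall)}, require {at(kitchen), open(d_kitchen_office)}
    → {at(kitchen), key_at(k2,hall), locked(d_hall_kitchen), open(d_bay_hall), open(d_kitchen_office)}
  through step 1 (unlock(d_bay_hall)): drop {open(d_bay_hall)}, keep {at(kitchen), key_at(k2,hall), locked(d_hall_kitchen), open(d_kitchen_office)}, require {have(k2), locked(d_bay_hall)}
    → {at(kitchen), have(k2), key_at(k2,hall), locked(d_bay_hall), locked(d_hall_kitchen), open(d_kitchen_office)}

== RESULT ==
["at(kitchen)", "have(k2)", "key_at(k2,hall)", "locked(d_bay_hall)", "locked(d_hall_kitchen)", "open(d_kitchen_office)"]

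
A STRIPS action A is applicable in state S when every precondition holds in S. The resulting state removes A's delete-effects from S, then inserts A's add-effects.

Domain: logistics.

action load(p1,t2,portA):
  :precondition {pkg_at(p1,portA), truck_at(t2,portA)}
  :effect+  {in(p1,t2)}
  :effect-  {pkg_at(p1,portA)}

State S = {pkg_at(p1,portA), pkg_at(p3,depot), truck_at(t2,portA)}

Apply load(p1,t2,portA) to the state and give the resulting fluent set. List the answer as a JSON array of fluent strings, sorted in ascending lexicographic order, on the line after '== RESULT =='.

Progress:
  pre ⊆ S: {pkg_at(p1,portA), truck_at(t2,portA)} ⊆ S  — applicable
  S \ del = {pkg_at(p3,depot), truck_at(t2,portA)}
  ∪ add   = {in(p1,t2), pkg_at(p3,depot), truck_at(t2,portA)}

== RESULT ==
["in(p1,t2)", "pkg_at(p3,depot)", "truck_at(t2,portA)"]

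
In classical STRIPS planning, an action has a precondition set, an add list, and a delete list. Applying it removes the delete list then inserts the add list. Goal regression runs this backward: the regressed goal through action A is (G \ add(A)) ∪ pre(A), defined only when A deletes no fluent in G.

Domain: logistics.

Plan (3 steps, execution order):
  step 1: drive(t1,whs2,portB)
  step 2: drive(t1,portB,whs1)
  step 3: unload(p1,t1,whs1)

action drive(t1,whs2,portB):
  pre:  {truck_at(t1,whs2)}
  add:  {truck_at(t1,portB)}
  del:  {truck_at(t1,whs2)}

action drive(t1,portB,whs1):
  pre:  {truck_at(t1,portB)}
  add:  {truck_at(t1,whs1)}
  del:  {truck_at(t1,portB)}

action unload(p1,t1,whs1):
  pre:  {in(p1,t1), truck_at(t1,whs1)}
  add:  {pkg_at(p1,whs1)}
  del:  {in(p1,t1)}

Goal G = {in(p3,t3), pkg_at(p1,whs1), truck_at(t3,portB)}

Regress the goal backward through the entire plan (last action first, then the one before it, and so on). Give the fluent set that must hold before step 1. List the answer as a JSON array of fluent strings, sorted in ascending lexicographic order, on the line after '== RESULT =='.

Work backward from the goal:
  through step 3 (unload(p1,t1,whs1)): drop {pkg_at(p1,whs1)}, keep {in(p3,t3), truck_at(t3,portB)}, require {in(p1,t1), truck_at(t1,whs1)}
    → {in(p1,t1), in(p3,t3), truck_at(t1,whs1), truck_at(t3,portB)}
  through step 2 (drive(t1,portB,whs1)): drop {truck_at(t1,whs1)}, keep {in(p1,t1), in(p3,t3), truck_at(t3,portB)}, require {truck_at(t1,portB)}
    → {in(p1,t1), in(p3,t3), truck_at(t1,portB), truck_at(t3,portB)}
  through step 1 (drive(t1,whs2,portB)): drop {truck_at(t1,portB)}, keep {in(p1,t1), in(p3,t3), truck_at(t3,portB)}, require {truck_at(t1,whs2)}
    → {in(p1,t1), in(p3,t3), truck_at(t1,whs2), truck_at(t3,portB)}

== RESULT ==
["in(p1,t1)", "in(p3,t3)", "truck_at(t1,whs2)", "truck_at(t3,portB)"]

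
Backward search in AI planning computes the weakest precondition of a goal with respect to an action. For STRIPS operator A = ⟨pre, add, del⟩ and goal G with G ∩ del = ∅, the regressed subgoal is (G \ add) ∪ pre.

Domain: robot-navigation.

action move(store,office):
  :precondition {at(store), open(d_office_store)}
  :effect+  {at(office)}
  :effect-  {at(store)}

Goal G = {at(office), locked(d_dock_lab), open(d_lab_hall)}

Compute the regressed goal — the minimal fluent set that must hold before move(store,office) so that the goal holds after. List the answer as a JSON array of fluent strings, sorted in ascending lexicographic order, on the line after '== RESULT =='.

Compute (G \ add) ∪ pre:
  G ∩ del = {}  (empty — regression defined)
  G \ add = {at(office), locked(d_dock_lab), open(d_lab_hall)} \ {at(office)} = {locked(d_dock_lab), open(d_lab_hall)}
  ∪ pre   = {locked(d_dock_lab), open(d_lab_hall)} ∪ {at(store), open(d_office_store)}
          = {at(store), locked(d_dock_lab), open(d_lab_hall), open(d_office_store)}

== RESULT ==
["at(store)", "locked(d_dock_lab)", "open(d_lab_hall)", "open(d_office_store)"]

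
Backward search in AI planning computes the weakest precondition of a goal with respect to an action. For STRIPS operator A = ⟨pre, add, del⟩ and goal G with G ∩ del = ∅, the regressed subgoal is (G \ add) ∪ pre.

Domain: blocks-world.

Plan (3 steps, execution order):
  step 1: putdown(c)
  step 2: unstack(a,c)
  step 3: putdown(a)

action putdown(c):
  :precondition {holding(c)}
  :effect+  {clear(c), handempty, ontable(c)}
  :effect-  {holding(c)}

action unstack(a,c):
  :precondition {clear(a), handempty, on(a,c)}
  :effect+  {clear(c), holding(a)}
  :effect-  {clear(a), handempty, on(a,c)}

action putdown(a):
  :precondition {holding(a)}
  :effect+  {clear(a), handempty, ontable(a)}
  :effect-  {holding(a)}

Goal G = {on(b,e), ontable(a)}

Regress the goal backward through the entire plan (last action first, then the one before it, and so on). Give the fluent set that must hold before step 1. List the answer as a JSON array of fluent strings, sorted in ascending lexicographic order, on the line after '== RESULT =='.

Regress step by step:
  through step 3 (putdown(a)): drop {ontable(a)}, keep {on(b,e)}, require {holding(a)}
    → {holding(a), on(b,e)}
  through step 2 (unstack(a,c)): drop {holding(a)}, keep {on(b,e)}, require {clear(a), handempty, on(a,c)}
    → {clear(a), handempty, on(a,c), on(b,e)}
  through step 1 (putdown(c)): drop {handempty}, keep {clear(a), on(a,c), on(b,e)}, require {holding(c)}
    → {clear(a), holding(c), on(a,c), on(b,e)}

== RESULT ==
["clear(a)", "holding(c)", "on(a,c)", "on(b,e)"]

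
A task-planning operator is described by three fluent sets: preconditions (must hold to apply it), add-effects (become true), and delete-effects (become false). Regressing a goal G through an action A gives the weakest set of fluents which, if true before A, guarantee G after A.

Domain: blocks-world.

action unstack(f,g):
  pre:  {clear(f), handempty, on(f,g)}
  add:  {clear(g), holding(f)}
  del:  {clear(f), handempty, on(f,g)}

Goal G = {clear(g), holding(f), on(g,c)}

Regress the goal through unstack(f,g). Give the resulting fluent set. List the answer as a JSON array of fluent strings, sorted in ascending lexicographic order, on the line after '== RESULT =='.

Regress:
  G ∩ del = {}  (empty — regression defined)
  G \ add = {clear(g), holding(f), on(g,c)} \ {clear(g), holding(f)} = {on(g,c)}
  ∪ pre   = {on(g,c)} ∪ {clear(f), handempty, on(f,g)}
          = {clear(f), handempty, on(f,g), on(g,c)}

== RESULT ==
["clear(f)", "handempty", "on(f,g)", "on(g,c)"]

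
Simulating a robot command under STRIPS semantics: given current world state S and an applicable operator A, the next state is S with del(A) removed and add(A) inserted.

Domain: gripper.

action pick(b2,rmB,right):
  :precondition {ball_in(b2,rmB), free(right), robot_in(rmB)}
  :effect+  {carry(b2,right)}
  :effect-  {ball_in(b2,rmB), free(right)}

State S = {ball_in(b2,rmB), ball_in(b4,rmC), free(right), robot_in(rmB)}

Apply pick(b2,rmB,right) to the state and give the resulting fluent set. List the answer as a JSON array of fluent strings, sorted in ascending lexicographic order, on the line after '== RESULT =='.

Progress:
  pre ⊆ S: {ball_in(b2,rmB), free(right), robot_in(rmB)} ⊆ S  — applicable
  S \ del = {ball_in(b4,rmC), robot_in(rmB)}
  ∪ add   = {ball_in(b4,rmC), carry(b2,right), robot_in(rmB)}

== RESULT ==
["ball_in(b4,rmC)", "carry(b2,right)", "robot_in(rmB)"]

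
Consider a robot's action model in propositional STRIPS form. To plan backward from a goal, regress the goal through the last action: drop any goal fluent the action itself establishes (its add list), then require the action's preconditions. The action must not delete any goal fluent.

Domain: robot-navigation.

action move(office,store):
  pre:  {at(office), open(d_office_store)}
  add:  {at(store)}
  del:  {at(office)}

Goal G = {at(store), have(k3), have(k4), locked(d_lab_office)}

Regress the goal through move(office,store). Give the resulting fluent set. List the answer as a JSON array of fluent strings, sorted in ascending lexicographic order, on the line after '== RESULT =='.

Regress:
  G ∩ del = {}  (empty — regression defined)
  G \ add = {at(store), have(k3), have(k4), locked(d_lab_office)} \ {at(store)} = {have(k3), have(k4), locked(d_lab_office)}
  ∪ pre   = {have(k3), have(k4), locked(d_lab_office)} ∪ {at(office), open(d_office_store)}
          = {at(office), have(k3), have(k4), locked(d_lab_office), open(d_office_store)}

== RESULT ==
["at(office)", "have(k3)", "have(k4)", "locked(d_lab_office)", "open(d_office_store)"]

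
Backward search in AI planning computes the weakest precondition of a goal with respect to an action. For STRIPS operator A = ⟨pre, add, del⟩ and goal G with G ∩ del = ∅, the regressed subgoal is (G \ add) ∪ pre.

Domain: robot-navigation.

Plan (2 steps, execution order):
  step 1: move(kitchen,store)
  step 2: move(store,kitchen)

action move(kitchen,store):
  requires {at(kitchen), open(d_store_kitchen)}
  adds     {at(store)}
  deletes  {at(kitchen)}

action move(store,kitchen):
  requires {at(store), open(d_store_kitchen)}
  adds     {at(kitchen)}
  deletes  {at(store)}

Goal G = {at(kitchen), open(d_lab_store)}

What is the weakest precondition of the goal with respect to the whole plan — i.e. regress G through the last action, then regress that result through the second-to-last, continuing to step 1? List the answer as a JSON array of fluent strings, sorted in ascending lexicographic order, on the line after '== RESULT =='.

Regress step by step:
  through step 2 (move(store,kitchen)): drop {at(kitchen)}, keep {open(d_lab_store)}, require {at(store), open(d_store_kitchen)}
    → {at(store), open(d_lab_store), open(d_store_kitchen)}
  through step 1 (move(kitchen,store)): drop {at(store)}, keep {open(d_lab_store), open(d_store_kitchen)}, require {at(kitchen), open(d_store_kitchen)}
    → {at(kitchen), open(d_lab_store), open(d_store_kitchen)}

== RESULT ==
["at(kitchen)", "open(d_lab_store)", "open(d_store_kitchen)"]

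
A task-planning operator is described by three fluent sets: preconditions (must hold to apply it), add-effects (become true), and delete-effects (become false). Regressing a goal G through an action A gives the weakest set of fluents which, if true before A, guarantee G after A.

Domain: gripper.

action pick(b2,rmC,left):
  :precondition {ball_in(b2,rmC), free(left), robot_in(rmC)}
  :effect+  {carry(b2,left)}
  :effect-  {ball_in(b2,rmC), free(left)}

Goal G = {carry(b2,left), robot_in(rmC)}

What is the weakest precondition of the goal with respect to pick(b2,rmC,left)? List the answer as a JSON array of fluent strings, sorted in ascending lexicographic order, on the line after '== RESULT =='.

Compute (G \ add) ∪ pre:
  G ∩ del = {}  (empty — regression defined)
  G \ add = {carry(b2,left), robot_in(rmC)} \ {carry(b2,left)} = {robot_in(rmC)}
  ∪ pre   = {robot_in(rmC)} ∪ {ball_in(b2,rmC), free(left), robot_in(rmC)}
          = {ball_in(b2,rmC), free(left), robot_in(rmC)}

== RESULT ==
["ball_in(b2,rmC)", "free(left)", "robot_in(rmC)"]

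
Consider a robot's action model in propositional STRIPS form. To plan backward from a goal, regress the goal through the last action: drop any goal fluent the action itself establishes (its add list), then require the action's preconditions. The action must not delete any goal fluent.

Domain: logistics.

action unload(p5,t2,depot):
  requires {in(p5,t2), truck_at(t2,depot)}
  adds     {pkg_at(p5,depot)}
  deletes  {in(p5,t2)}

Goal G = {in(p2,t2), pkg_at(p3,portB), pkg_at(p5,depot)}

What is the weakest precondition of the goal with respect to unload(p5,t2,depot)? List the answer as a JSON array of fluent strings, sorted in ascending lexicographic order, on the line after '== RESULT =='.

Regress:
  G ∩ del = {}  (empty — regression defined)
  G \ add = {in(p2,t2), pkg_at(p3,portB), pkg_at(p5,depot)} \ {pkg_at(p5,depot)} = {in(p2,t2), pkg_at(p3,portB)}
  ∪ pre   = {in(p2,t2), pkg_at(p3,portB)} ∪ {in(p5,t2), truck_at(t2,depot)}
          = {in(p2,t2), in(p5,t2), pkg_at(p3,portB), truck_at(t2,depot)}

== RESULT ==
["in(p2,t2)", "in(p5,t2)", "pkg_at(p3,portB)", "truck_at(t2,depot)"]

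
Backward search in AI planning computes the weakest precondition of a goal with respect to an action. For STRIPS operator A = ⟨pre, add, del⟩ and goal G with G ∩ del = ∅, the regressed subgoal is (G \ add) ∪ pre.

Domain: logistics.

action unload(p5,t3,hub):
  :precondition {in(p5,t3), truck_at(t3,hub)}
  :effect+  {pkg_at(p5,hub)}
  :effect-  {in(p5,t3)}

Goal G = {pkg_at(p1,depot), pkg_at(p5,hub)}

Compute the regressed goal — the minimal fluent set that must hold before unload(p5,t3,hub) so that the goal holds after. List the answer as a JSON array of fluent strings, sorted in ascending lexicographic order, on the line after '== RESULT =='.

Regress:
  G ∩ del = {}  (empty — regression defined)
  G \ add = {pkg_at(p1,depot), pkg_at(p5,hub)} \ {pkg_at(p5,hub)} = {pkg_at(p1,depot)}
  ∪ pre   = {pkg_at(p1,depot)} ∪ {in(p5,t3), truck_at(t3,hub)}
          = {in(p5,t3), pkg_at(p1,depot), truck_at(t3,hub)}

== RESULT ==
["in(p5,t3)", "pkg_at(p1,depot)", "truck_at(t3,hub)"]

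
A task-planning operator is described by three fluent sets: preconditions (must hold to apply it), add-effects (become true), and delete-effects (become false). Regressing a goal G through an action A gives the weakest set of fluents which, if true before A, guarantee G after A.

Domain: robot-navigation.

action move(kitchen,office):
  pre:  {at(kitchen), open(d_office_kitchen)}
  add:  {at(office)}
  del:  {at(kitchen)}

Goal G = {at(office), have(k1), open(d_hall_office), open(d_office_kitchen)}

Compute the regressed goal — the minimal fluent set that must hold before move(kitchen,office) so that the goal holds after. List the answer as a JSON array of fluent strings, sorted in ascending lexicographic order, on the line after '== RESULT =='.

Regress:
  G ∩ del = {}  (empty — regression defined)
  G \ add = {at(office), have(k1), open(d_hall_office), open(d_office_kitchen)} \ {at(office)} = {have(k1), open(d_hall_office), open(d_office_kitchen)}
  ∪ pre   = {have(k1), open(d_hall_office), open(d_office_kitchen)} ∪ {at(kitchen), open(d_office_kitchen)}
          = {at(kitchen), have(k1), open(d_hall_office), open(d_office_kitchen)}

== RESULT ==
["at(kitchen)", "have(k1)", "open(d_hall_office)", "open(d_office_kitchen)"]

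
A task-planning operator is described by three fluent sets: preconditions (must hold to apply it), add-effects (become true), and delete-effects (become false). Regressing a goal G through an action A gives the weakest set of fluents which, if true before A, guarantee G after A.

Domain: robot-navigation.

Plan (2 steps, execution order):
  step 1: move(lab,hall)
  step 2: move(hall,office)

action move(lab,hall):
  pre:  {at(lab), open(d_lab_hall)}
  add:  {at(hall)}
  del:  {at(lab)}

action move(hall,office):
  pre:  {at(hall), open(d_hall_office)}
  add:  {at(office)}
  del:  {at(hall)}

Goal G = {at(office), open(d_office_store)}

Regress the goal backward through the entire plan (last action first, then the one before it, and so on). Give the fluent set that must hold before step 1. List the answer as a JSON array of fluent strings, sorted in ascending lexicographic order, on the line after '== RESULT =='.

Work backward from the goal:
  through step 2 (move(hall,office)): drop {at(office)}, keep {open(d_office_store)}, require {at(hall), open(d_hall_office)}
    → {at(hall), open(d_hall_office), open(d_office_store)}
  through step 1 (move(lab,hall)): drop {at(hall)}, keep {open(d_hall_office), open(d_office_store)}, require {at(lab), open(d_lab_hall)}
    → {at(lab), open(d_hall_office), open(d_lab_hall), open(d_office_store)}

== RESULT ==
["at(lab)", "open(d_hall_office)", "open(d_lab_hall)", "open(d_office_store)"]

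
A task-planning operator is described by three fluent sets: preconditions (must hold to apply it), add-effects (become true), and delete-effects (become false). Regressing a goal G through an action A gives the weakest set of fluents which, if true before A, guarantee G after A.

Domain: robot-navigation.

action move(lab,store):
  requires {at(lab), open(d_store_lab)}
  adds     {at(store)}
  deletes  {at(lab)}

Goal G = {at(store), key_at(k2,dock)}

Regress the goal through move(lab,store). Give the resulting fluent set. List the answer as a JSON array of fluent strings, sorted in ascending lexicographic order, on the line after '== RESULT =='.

Compute (G \ add) ∪ pre:
  G ∩ del = {}  (empty — regression defined)
  G \ add = {at(store), key_at(k2,dock)} \ {at(store)} = {key_at(k2,dock)}
  ∪ pre   = {key_at(k2,dock)} ∪ {at(lab), open(d_store_lab)}
          = {at(lab), key_at(k2,dock), open(d_store_lab)}

== RESULT ==
["at(lab)", "key_at(k2,dock)", "open(d_store_lab)"]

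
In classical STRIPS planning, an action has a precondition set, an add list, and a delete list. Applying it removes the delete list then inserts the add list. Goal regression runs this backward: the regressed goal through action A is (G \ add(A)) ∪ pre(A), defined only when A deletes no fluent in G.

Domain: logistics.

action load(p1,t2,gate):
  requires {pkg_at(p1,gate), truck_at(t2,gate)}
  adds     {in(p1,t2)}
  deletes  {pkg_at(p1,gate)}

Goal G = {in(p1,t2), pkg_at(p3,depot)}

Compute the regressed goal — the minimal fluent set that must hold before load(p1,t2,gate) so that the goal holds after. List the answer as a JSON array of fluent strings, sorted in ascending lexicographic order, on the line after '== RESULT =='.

Compute (G \ add) ∪ pre:
  G ∩ del = {}  (empty — regression defined)
  G \ add = {in(p1,t2), pkg_at(p3,depot)} \ {in(p1,t2)} = {pkg_at(p3,depot)}
  ∪ pre   = {pkg_at(p3,depot)} ∪ {pkg_at(p1,gate), truck_at(t2,gate)}
          = {pkg_at(p1,gate), pkg_at(p3,depot), truck_at(t2,gate)}

== RESULT ==
["pkg_at(p1,gate)", "pkg_at(p3,depot)", "truck_at(t2,gate)"]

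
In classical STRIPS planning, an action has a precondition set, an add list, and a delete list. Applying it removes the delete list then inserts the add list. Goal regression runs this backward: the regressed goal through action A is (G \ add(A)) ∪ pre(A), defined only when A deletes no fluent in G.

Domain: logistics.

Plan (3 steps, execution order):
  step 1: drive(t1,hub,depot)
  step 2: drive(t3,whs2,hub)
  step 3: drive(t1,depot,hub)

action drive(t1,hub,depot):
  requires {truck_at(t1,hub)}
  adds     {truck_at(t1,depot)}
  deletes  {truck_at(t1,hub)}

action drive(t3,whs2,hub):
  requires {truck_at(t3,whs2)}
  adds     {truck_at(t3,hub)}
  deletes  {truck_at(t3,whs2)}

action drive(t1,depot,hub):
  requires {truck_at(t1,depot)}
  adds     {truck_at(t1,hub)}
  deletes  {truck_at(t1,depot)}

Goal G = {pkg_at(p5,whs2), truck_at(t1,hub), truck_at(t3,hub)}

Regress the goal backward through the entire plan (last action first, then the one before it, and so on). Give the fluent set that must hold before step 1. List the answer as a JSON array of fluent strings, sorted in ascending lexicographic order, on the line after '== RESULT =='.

Regress step by step:
  through step 3 (drive(t1,depot,hub)): drop {truck_at(t1,hub)}, keep {pkg_at(p5,whs2), truck_at(t3,hub)}, require {truck_at(t1,depot)}
    → {pkg_at(p5,whs2), truck_at(t1,depot), truck_at(t3,hub)}
  through step 2 (drive(t3,whs2,hub)): drop {truck_at(t3,hub)}, keep {pkg_at(p5,whs2), truck_at(t1,depot)}, require {truck_at(t3,whs2)}
    → {pkg_at(p5,whs2), truck_at(t1,depot), truck_at(t3,whs2)}
  through step 1 (drive(t1,hub,depot)): drop {truck_at(t1,depot)}, keep {pkg_at(p5,whs2), truck_at(t3,whs2)}, require {truck_at(t1,hub)}
    → {pkg_at(p5,whs2), truck_at(t1,hub), truck_at(t3,whs2)}

== RESULT ==
["pkg_at(p5,whs2)", "truck_at(t1,hub)", "truck_at(t3,whs2)"]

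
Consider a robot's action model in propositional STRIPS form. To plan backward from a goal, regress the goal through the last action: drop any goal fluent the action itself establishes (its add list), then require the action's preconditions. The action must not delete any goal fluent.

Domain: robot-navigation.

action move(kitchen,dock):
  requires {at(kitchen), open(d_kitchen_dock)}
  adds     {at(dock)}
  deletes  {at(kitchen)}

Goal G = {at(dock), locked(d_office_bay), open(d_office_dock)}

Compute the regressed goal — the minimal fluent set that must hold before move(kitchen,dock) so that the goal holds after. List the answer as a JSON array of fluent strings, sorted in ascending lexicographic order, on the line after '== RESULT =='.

Regress:
  G ∩ del = {}  (empty — regression defined)
  G \ add = {at(dock), locked(d_office_bay), open(d_office_dock)} \ {at(dock)} = {locked(d_office_bay), open(d_office_dock)}
  ∪ pre   = {locked(d_office_bay), open(d_office_dock)} ∪ {at(kitchen), open(d_kitchen_dock)}
          = {at(kitchen), locked(d_office_bay), open(d_kitchen_dock), open(d_office_dock)}

== RESULT ==
["at(kitchen)", "locked(d_office_bay)", "open(d_kitchen_dock)", "open(d_office_dock)"]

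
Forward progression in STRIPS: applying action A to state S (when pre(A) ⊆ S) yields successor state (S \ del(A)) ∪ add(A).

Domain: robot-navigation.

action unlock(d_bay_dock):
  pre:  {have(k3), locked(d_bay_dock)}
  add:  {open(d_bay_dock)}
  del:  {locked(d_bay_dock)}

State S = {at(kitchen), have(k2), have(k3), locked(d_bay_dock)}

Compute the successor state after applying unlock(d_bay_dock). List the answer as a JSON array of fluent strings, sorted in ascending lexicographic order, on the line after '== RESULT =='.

Progress:
  pre ⊆ S: {have(k3), locked(d_bay_dock)} ⊆ S  — applicable
  S \ del = {at(kitchen), have(k2), have(k3)}
  ∪ add   = {at(kitchen), have(k2), have(k3), open(d_bay_dock)}

== RESULT ==
["at(kitchen)", "have(k2)", "have(k3)", "open(d_bay_dock)"]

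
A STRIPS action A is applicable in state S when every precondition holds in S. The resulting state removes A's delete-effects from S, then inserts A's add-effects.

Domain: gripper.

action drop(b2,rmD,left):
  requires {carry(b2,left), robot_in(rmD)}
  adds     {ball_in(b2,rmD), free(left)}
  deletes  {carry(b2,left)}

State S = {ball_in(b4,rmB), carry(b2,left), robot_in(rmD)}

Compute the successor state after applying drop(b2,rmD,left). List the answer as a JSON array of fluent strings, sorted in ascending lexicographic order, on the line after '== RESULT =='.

Compute (S \ del) ∪ add:
  pre ⊆ S: {carry(b2,left), robot_in(rmD)} ⊆ S  — applicable
  S \ del = {ball_in(b4,rmB), robot_in(rmD)}
  ∪ add   = {ball_in(b2,rmD), ball_in(b4,rmB), free(left), robot_in(rmD)}

== RESULT ==
["ball_in(b2,rmD)", "ball_in(b4,rmB)", "free(left)", "robot_in(rmD)"]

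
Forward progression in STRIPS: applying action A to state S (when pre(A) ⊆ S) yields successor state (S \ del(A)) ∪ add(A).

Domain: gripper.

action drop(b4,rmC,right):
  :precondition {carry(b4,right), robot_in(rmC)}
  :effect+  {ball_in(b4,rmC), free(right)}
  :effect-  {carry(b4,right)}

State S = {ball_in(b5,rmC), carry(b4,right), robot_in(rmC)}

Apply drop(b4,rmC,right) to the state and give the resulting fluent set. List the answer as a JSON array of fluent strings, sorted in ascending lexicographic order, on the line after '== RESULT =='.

Progress:
  pre ⊆ S: {carry(b4,right), robot_in(rmC)} ⊆ S  — applicable
  S \ del = {ball_in(b5,rmC), robot_in(rmC)}
  ∪ add   = {ball_in(b4,rmC), ball_in(b5,rmC), free(right), robot_in(rmC)}

== RESULT ==
["ball_in(b4,rmC)", "ball_in(b5,rmC)", "free(right)", "robot_in(rmC)"]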